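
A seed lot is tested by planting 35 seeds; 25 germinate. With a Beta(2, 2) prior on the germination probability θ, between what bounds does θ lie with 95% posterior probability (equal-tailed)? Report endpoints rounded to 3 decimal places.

[0.541, 0.825]

Posterior: Beta(2+25, 2+10) = Beta(27, 12).
Equal-tailed 95% interval: the 0.025 and 0.975 quantiles of Beta(27, 12).
Posterior mean ≈ 0.692, SD ≈ 0.073; a Normal approximation gives roughly [0.549, 0.835].
Exact: F⁻¹(0.025) = 0.541; F⁻¹(0.975) = 0.825.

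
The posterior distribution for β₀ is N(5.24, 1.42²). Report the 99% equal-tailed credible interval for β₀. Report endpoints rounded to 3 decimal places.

[1.582, 8.898]

The posterior is symmetric, so the 99% equal-tailed interval is β₀ = 5.24 ± z·1.42 with z = 2.576.
Half-width: 2.576 × 1.42 = 3.658.
5.24 − 3.658 = 1.582; 5.24 + 3.658 = 8.898.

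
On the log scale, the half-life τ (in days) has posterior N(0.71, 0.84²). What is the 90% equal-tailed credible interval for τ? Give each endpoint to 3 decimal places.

On the log scale the 90% interval is 0.71 ± 1.645 × 0.84 = [-0.6717, 2.0917].
Exponentiate: [e^-0.6717, e^2.0917] = [0.511, 8.098].

[0.511, 8.098]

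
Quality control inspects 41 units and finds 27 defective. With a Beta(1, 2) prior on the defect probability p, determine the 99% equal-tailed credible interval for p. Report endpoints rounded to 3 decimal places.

[0.444, 0.806]

Posterior: Beta(1+27, 2+14) = Beta(28, 16).
Equal-tailed 99% interval: the 0.005 and 0.995 quantiles of Beta(28, 16).
Posterior mean ≈ 0.636, SD ≈ 0.072; a Normal approximation gives roughly [0.452, 0.821].
Exact: F⁻¹(0.005) = 0.444; F⁻¹(0.995) = 0.806.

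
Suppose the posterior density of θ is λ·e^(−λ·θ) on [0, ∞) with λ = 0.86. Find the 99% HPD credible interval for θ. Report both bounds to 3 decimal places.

[0.000, 5.355]

The exponential density is strictly decreasing on [0, ∞), so the HPD interval is anchored at 0: [0, q] with P(θ ≤ q) = 0.99.
q = −ln(1 − 0.99) / 0.86 = 4.6052 / 0.86 = 5.355.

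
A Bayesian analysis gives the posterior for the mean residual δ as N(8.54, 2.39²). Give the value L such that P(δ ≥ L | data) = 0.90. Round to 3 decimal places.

5.477

Need L with P(δ ≥ L) = 0.90: L = 8.54 − z_{0.1}·2.39.
z = 1.282; L = 8.54 − 1.282 × 2.39 = 5.477.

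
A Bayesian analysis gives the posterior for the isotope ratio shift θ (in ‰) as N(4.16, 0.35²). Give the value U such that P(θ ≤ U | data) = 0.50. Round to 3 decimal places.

4.160

Need U with P(θ ≤ U) = 0.50: U = 4.16 + z_{0.5}·0.35.
z = 0.000; U = 4.16 + 0.000 × 0.35 = 4.160.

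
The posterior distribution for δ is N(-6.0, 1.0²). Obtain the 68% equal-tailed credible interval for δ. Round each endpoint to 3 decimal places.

The posterior is symmetric, so the 68% equal-tailed interval is δ = -6.0 ± z·1.0 with z = 0.994.
Half-width: 0.994 × 1.0 = 0.994.
-6.0 − 0.994 = -6.994; -6.0 + 0.994 = -5.006.

[-6.994, -5.006]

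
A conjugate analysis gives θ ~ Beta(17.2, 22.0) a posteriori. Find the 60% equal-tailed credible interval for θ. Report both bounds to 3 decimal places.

Posterior: Beta(17.2, 22.0).
Equal-tailed 60% interval: the 0.2 and 0.8 quantiles of Beta(17.2, 22.0).
Posterior mean ≈ 0.439, SD ≈ 0.078; a Normal approximation gives roughly [0.373, 0.505].
Exact: F⁻¹(0.2) = 0.372; F⁻¹(0.8) = 0.505.

[0.372, 0.505]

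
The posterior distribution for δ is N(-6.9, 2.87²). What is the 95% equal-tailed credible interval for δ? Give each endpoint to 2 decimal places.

[-12.53, -1.27]

The posterior is symmetric, so the 95% equal-tailed interval is δ = -6.9 ± z·2.87 with z = 1.960.
Half-width: 1.960 × 2.87 = 5.63.
-6.9 − 5.63 = -12.53; -6.9 + 5.63 = -1.27.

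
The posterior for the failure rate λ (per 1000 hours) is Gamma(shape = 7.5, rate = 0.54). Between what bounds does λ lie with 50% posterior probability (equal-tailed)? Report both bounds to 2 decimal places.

[10.22, 16.89]

Posterior: Gamma(shape 7.5, rate 0.54).
Equal-tailed 50% interval: Gamma(7.5, 0.54) quantiles at 0.25 and 0.75.
Posterior mean ≈ 13.89, SD ≈ 5.07; a Normal approximation gives roughly [10.47, 17.31].
Exact: lower = 10.22; upper = 16.89.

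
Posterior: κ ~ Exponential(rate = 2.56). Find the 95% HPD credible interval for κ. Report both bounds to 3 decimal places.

The exponential density is strictly decreasing on [0, ∞), so the HPD interval is anchored at 0: [0, q] with P(κ ≤ q) = 0.95.
q = −ln(1 − 0.95) / 2.56 = 2.9957 / 2.56 = 1.170.

[0.000, 1.170]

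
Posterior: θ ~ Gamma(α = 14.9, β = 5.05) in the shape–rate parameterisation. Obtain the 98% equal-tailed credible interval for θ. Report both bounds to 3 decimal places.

[1.467, 5.013]

Posterior: Gamma(shape 14.9, rate 5.05).
Equal-tailed 98% interval: Gamma(14.9, 5.05) quantiles at 0.01 and 0.99.
Posterior mean ≈ 2.950, SD ≈ 0.764; a Normal approximation gives roughly [1.172, 4.729].
Exact: lower = 1.467; upper = 5.013.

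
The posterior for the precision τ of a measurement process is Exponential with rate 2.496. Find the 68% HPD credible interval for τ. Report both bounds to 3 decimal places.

The exponential density is strictly decreasing on [0, ∞), so the HPD interval is anchored at 0: [0, q] with P(τ ≤ q) = 0.68.
q = −ln(1 − 0.68) / 2.496 = 1.1394 / 2.496 = 0.457.

[0.000, 0.457]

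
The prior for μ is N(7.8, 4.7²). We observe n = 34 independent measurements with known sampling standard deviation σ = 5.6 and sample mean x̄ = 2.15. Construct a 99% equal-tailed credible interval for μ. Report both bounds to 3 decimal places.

[-0.047, 4.800]

Posterior precision = 1/4.7² + 34/5.6² = 0.0453 + 1.0842 = 1.1295, so posterior SD = 0.9409.
Posterior mean = (7.8/4.7² + 34·2.15/5.6²) / 1.1295 = 2.3765.
Interval: 2.3765 ± 2.576 × 0.9409 → [-0.047, 4.800].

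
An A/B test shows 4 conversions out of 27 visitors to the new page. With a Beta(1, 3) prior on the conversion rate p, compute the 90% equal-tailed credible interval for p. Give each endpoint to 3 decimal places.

[0.068, 0.280]

Posterior: Beta(1+4, 3+23) = Beta(5, 26).
Equal-tailed 90% interval: the 0.05 and 0.95 quantiles of Beta(5, 26).
Posterior mean ≈ 0.161, SD ≈ 0.065; a Normal approximation gives roughly [0.054, 0.268].
Exact: F⁻¹(0.05) = 0.068; F⁻¹(0.95) = 0.280.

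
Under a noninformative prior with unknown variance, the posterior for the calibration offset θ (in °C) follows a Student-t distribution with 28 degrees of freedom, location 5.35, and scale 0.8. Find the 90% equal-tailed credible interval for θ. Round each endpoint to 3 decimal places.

[3.989, 6.711]

The t_28 distribution is symmetric; the 90% interval is 5.35 ± t·0.8 with t_{0.95,28} = 1.701.
Half-width: 1.701 × 0.8 = 1.361.
5.35 − 1.361 = 3.989; 5.35 + 1.361 = 6.711.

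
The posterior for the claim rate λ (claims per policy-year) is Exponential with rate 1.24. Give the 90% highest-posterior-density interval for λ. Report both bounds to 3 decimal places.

[0.000, 1.857]

The exponential density is strictly decreasing on [0, ∞), so the HPD interval is anchored at 0: [0, q] with P(λ ≤ q) = 0.90.
q = −ln(1 − 0.90) / 1.24 = 2.3026 / 1.24 = 1.857.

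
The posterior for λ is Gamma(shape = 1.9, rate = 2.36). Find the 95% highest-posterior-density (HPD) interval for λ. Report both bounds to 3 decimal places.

[0.012, 1.947]

The posterior is unimodal and skewed, so the HPD interval has equal density at both endpoints and is the shortest 95% interval.
Solving f(0.012) = f(1.947) with F(1.947) − F(0.012) = 0.95 gives [0.012, 1.947].
For comparison, the equal-tailed interval is [0.090, 2.287]; the HPD is narrower and shifted toward the mode.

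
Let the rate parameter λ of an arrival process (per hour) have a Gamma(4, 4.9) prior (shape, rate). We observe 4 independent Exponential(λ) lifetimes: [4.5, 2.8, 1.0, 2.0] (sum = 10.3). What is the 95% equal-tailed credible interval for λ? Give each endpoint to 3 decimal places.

Posterior: Gamma(4+4, 4.9+10.3) = Gamma(8, 15.2) (shape, rate).
Equal-tailed 95% interval: Gamma(8, 15.2) quantiles at 0.025 and 0.975.
Posterior mean ≈ 0.526, SD ≈ 0.186; a Normal approximation gives roughly [0.162, 0.891].
Exact: lower = 0.227; upper = 0.949.

[0.227, 0.949]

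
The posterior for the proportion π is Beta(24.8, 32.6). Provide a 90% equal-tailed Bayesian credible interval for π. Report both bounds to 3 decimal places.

Posterior: Beta(24.8, 32.6).
Equal-tailed 90% interval: the 0.05 and 0.95 quantiles of Beta(24.8, 32.6).
Posterior mean ≈ 0.432, SD ≈ 0.065; a Normal approximation gives roughly [0.325, 0.539].
Exact: F⁻¹(0.05) = 0.327; F⁻¹(0.95) = 0.540.

[0.327, 0.540]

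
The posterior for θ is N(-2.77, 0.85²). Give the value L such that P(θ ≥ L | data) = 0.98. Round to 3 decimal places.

-4.516

Need L with P(θ ≥ L) = 0.98: L = -2.77 − z_{0.02}·0.85.
z = 2.054; L = -2.77 − 2.054 × 0.85 = -4.516.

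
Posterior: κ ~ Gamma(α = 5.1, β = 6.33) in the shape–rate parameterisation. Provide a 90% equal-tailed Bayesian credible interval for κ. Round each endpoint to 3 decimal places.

Posterior: Gamma(shape 5.1, rate 6.33).
Equal-tailed 90% interval: Gamma(5.1, 6.33) quantiles at 0.05 and 0.95.
Posterior mean ≈ 0.806, SD ≈ 0.357; a Normal approximation gives roughly [0.219, 1.393].
Exact: lower = 0.321; upper = 1.468.

[0.321, 1.468]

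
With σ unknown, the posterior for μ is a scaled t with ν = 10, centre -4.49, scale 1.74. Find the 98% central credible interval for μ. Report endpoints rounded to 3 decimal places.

The t_10 distribution is symmetric; the 98% interval is -4.49 ± t·1.74 with t_{0.99,10} = 2.764.
Half-width: 2.764 × 1.74 = 4.809.
-4.49 − 4.809 = -9.299; -4.49 + 4.809 = 0.319.

[-9.299, 0.319]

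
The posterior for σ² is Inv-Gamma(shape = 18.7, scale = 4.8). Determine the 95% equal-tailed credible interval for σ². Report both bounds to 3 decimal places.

[0.171, 0.428]

Inverse-Gamma(18.7, 4.8) quantiles: F⁻¹(0.025) and F⁻¹(0.975).
Equivalently, 1/σ² ~ Gamma(18.7, rate = 4.8); invert its 0.975 and 0.025 quantiles.
Posterior mean ≈ 0.271, SD ≈ 0.066; a Normal approximation gives roughly [0.141, 0.401].
Exact: lower = 0.171; upper = 0.428.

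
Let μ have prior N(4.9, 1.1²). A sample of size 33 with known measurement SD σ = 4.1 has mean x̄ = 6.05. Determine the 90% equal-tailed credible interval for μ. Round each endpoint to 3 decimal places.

Posterior precision = 1/1.1² + 33/4.1² = 0.8264 + 1.9631 = 2.7896, so posterior SD = 0.5987.
Posterior mean = (4.9/1.1² + 33·6.05/4.1²) / 2.7896 = 5.7093.
Interval: 5.7093 ± 1.645 × 0.5987 → [4.724, 6.694].

[4.724, 6.694]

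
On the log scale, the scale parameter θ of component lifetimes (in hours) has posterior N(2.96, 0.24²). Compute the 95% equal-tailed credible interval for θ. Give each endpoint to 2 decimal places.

On the log scale the 95% interval is 2.96 ± 1.960 × 0.24 = [2.4896, 3.4304].
Exponentiate: [e^2.4896, e^3.4304] = [12.06, 30.89].

[12.06, 30.89]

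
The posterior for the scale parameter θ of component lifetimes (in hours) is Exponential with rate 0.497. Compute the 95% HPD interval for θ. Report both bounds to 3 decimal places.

The exponential density is strictly decreasing on [0, ∞), so the HPD interval is anchored at 0: [0, q] with P(θ ≤ q) = 0.95.
q = −ln(1 − 0.95) / 0.497 = 2.9957 / 0.497 = 6.028.

[0.000, 6.028]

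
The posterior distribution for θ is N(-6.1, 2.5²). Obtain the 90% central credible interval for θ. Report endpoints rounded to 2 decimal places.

The posterior is symmetric, so the 90% equal-tailed interval is θ = -6.1 ± z·2.5 with z = 1.645.
Half-width: 1.645 × 2.5 = 4.11.
-6.1 − 4.11 = -10.21; -6.1 + 4.11 = -1.99.

[-10.21, -1.99]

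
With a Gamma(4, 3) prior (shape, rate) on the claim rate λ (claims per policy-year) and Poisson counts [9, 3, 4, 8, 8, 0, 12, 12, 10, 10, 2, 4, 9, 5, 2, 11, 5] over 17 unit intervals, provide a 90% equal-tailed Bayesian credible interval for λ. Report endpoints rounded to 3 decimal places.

Posterior: Gamma(4+114, 3+17) = Gamma(118, 20) (shape, rate).
Equal-tailed 90% interval: Gamma(118, 20) quantiles at 0.05 and 0.95.
Posterior mean ≈ 5.900, SD ≈ 0.543; a Normal approximation gives roughly [5.007, 6.793].
Exact: lower = 5.036; upper = 6.821.

[5.036, 6.821]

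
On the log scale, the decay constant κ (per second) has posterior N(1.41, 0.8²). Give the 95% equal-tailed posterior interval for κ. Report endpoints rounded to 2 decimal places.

On the log scale the 95% interval is 1.41 ± 1.960 × 0.8 = [-0.1580, 2.9780].
Exponentiate: [e^-0.1580, e^2.9780] = [0.85, 19.65].

[0.85, 19.65]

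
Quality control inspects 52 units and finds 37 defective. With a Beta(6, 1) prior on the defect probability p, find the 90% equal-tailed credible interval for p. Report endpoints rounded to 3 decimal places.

[0.630, 0.819]

Posterior: Beta(6+37, 1+15) = Beta(43, 16).
Equal-tailed 90% interval: the 0.05 and 0.95 quantiles of Beta(43, 16).
Posterior mean ≈ 0.729, SD ≈ 0.057; a Normal approximation gives roughly [0.634, 0.823].
Exact: F⁻¹(0.05) = 0.630; F⁻¹(0.95) = 0.819.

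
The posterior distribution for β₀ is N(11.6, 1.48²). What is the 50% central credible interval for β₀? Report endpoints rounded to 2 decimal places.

The posterior is symmetric, so the 50% equal-tailed interval is β₀ = 11.6 ± z·1.48 with z = 0.674.
Half-width: 0.674 × 1.48 = 1.00.
11.6 − 1.00 = 10.60; 11.6 + 1.00 = 12.60.

[10.60, 12.60]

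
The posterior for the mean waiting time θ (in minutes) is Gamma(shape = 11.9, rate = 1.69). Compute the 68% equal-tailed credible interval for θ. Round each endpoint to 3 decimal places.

Posterior: Gamma(shape 11.9, rate 1.69).
Equal-tailed 68% interval: Gamma(11.9, 1.69) quantiles at 0.16 and 0.84.
Posterior mean ≈ 7.041, SD ≈ 2.041; a Normal approximation gives roughly [5.012, 9.071].
Exact: lower = 5.038; upper = 9.041.

[5.038, 9.041]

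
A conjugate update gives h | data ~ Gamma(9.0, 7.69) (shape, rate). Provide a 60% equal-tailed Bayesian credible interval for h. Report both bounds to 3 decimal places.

Posterior: Gamma(shape 9.0, rate 7.69).
Equal-tailed 60% interval: Gamma(9.0, 7.69) quantiles at 0.2 and 0.8.
Posterior mean ≈ 1.170, SD ≈ 0.390; a Normal approximation gives roughly [0.842, 1.499].
Exact: lower = 0.836; upper = 1.480.

[0.836, 1.480]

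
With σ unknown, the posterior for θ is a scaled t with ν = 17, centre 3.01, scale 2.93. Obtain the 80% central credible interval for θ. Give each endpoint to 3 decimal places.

The t_17 distribution is symmetric; the 80% interval is 3.01 ± t·2.93 with t_{0.9,17} = 1.333.
Half-width: 1.333 × 2.93 = 3.907.
3.01 − 3.907 = -0.897; 3.01 + 3.907 = 6.917.

[-0.897, 6.917]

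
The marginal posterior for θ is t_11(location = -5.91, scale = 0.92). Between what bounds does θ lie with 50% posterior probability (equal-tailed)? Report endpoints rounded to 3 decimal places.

[-6.552, -5.268]

The t_11 distribution is symmetric; the 50% interval is -5.91 ± t·0.92 with t_{0.75,11} = 0.697.
Half-width: 0.697 × 0.92 = 0.642.
-5.91 − 0.642 = -6.552; -5.91 + 0.642 = -5.268.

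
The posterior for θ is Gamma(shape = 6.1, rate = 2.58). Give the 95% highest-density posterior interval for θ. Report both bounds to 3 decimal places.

[0.704, 4.266]

The posterior is unimodal and skewed, so the HPD interval has equal density at both endpoints and is the shortest 95% interval.
Solving f(0.704) = f(4.266) with F(4.266) − F(0.704) = 0.95 gives [0.704, 4.266].
For comparison, the equal-tailed interval is [0.877, 4.577]; the HPD is narrower and shifted toward the mode.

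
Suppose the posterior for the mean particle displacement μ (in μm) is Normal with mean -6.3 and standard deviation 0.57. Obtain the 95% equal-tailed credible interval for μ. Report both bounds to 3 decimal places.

[-7.417, -5.183]

The posterior is symmetric, so the 95% equal-tailed interval is μ = -6.3 ± z·0.57 with z = 1.960.
Half-width: 1.960 × 0.57 = 1.117.
-6.3 − 1.117 = -7.417; -6.3 + 1.117 = -5.183.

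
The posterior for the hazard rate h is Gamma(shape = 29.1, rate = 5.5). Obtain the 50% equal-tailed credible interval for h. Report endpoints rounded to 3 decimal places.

[4.601, 5.915]

Posterior: Gamma(shape 29.1, rate 5.5).
Equal-tailed 50% interval: Gamma(29.1, 5.5) quantiles at 0.25 and 0.75.
Posterior mean ≈ 5.291, SD ≈ 0.981; a Normal approximation gives roughly [4.629, 5.952].
Exact: lower = 4.601; upper = 5.915.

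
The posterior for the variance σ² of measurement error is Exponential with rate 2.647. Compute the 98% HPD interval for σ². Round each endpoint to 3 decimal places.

[0.000, 1.478]

The exponential density is strictly decreasing on [0, ∞), so the HPD interval is anchored at 0: [0, q] with P(σ² ≤ q) = 0.98.
q = −ln(1 − 0.98) / 2.647 = 3.9120 / 2.647 = 1.478.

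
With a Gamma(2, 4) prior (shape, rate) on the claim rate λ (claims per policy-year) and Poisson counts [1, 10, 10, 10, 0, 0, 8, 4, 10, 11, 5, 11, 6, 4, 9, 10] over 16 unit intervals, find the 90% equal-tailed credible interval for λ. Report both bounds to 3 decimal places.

[4.713, 6.444]

Posterior: Gamma(2+109, 4+16) = Gamma(111, 20) (shape, rate).
Equal-tailed 90% interval: Gamma(111, 20) quantiles at 0.05 and 0.95.
Posterior mean ≈ 5.550, SD ≈ 0.527; a Normal approximation gives roughly [4.684, 6.416].
Exact: lower = 4.713; upper = 6.444.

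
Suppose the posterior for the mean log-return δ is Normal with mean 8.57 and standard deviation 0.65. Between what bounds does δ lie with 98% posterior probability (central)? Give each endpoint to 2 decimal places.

[7.06, 10.08]

The posterior is symmetric, so the 98% equal-tailed interval is δ = 8.57 ± z·0.65 with z = 2.326.
Half-width: 2.326 × 0.65 = 1.51.
8.57 − 1.51 = 7.06; 8.57 + 1.51 = 10.08.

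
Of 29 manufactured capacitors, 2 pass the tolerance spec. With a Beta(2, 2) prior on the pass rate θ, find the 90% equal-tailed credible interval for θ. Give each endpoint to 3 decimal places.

Posterior: Beta(2+2, 2+27) = Beta(4, 29).
Equal-tailed 90% interval: the 0.05 and 0.95 quantiles of Beta(4, 29).
Posterior mean ≈ 0.121, SD ≈ 0.056; a Normal approximation gives roughly [0.029, 0.213].
Exact: F⁻¹(0.05) = 0.044; F⁻¹(0.95) = 0.225.

[0.044, 0.225]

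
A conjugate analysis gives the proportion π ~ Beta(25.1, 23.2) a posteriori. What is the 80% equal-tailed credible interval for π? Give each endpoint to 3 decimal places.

Posterior: Beta(25.1, 23.2).
Equal-tailed 80% interval: the 0.1 and 0.9 quantiles of Beta(25.1, 23.2).
Posterior mean ≈ 0.520, SD ≈ 0.071; a Normal approximation gives roughly [0.428, 0.611].
Exact: F⁻¹(0.1) = 0.428; F⁻¹(0.9) = 0.611.

[0.428, 0.611]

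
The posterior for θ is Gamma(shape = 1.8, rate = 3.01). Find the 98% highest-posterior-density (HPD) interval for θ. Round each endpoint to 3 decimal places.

[0.002, 1.820]

The posterior is unimodal and skewed, so the HPD interval has equal density at both endpoints and is the shortest 98% interval.
Solving f(0.002) = f(1.820) with F(1.820) − F(0.002) = 0.98 gives [0.002, 1.820].
For comparison, the equal-tailed interval is [0.036, 2.080]; the HPD is narrower and shifted toward the mode.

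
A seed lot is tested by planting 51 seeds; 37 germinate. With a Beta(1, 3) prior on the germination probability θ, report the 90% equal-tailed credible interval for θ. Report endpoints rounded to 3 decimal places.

Posterior: Beta(1+37, 3+14) = Beta(38, 17).
Equal-tailed 90% interval: the 0.05 and 0.95 quantiles of Beta(38, 17).
Posterior mean ≈ 0.691, SD ≈ 0.062; a Normal approximation gives roughly [0.589, 0.792].
Exact: F⁻¹(0.05) = 0.585; F⁻¹(0.95) = 0.788.

[0.585, 0.788]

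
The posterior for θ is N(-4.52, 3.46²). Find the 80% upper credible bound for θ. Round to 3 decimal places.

Need U with P(θ ≤ U) = 0.80: U = -4.52 + z_{0.2}·3.46.
z = 0.842; U = -4.52 + 0.842 × 3.46 = -1.608.

-1.608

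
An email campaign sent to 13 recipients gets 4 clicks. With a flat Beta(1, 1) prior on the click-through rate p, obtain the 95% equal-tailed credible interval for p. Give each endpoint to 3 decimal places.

Posterior: Beta(1+4, 1+9) = Beta(5, 10).
Equal-tailed 95% interval: the 0.025 and 0.975 quantiles of Beta(5, 10).
Posterior mean ≈ 0.333, SD ≈ 0.118; a Normal approximation gives roughly [0.102, 0.564].
Exact: F⁻¹(0.025) = 0.128; F⁻¹(0.975) = 0.581.

[0.128, 0.581]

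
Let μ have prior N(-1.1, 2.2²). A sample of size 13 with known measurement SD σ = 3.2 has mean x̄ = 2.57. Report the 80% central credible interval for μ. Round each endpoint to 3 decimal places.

Posterior precision = 1/2.2² + 13/3.2² = 0.2066 + 1.2695 = 1.4761, so posterior SD = 0.8231.
Posterior mean = (-1.1/2.2² + 13·2.57/3.2²) / 1.4761 = 2.0563.
Interval: 2.0563 ± 1.282 × 0.8231 → [1.002, 3.111].

[1.002, 3.111]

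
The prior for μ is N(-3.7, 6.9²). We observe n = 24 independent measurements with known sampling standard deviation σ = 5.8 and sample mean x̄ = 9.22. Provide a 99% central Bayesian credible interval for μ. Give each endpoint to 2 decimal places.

[5.84, 11.86]

Posterior precision = 1/6.9² + 24/5.8² = 0.0210 + 0.7134 = 0.7344, so posterior SD = 1.1669.
Posterior mean = (-3.7/6.9² + 24·9.22/5.8²) / 0.7344 = 8.8505.
Interval: 8.8505 ± 2.576 × 1.1669 → [5.84, 11.86].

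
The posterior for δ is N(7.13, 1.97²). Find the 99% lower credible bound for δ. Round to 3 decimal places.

Need L with P(δ ≥ L) = 0.99: L = 7.13 − z_{0.01}·1.97.
z = 2.326; L = 7.13 − 2.326 × 1.97 = 2.547.

2.547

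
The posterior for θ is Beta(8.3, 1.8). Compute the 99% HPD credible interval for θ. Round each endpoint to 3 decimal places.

[0.485, 0.999]

The posterior is unimodal and skewed, so the HPD interval has equal density at both endpoints and is the shortest 99% interval.
Solving f(0.485) = f(0.999) with F(0.999) − F(0.485) = 0.99 gives [0.485, 0.999].
For comparison, the equal-tailed interval is [0.444, 0.992]; the HPD is narrower and shifted toward the mode.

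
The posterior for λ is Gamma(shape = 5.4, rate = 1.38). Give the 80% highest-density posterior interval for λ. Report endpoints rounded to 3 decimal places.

[1.592, 5.605]

The posterior is unimodal and skewed, so the HPD interval has equal density at both endpoints and is the shortest 80% interval.
Solving f(1.592) = f(5.605) with F(5.605) − F(1.592) = 0.80 gives [1.592, 5.605].
For comparison, the equal-tailed interval is [1.969, 6.166]; the HPD is narrower and shifted toward the mode.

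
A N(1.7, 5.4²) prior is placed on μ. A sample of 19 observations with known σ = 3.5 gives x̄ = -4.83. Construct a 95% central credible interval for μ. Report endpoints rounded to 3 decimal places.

Posterior precision = 1/5.4² + 19/3.5² = 0.0343 + 1.5510 = 1.5853, so posterior SD = 0.7942.
Posterior mean = (1.7/5.4² + 19·-4.83/3.5²) / 1.5853 = -4.6887.
Interval: -4.6887 ± 1.960 × 0.7942 → [-6.245, -3.132].

[-6.245, -3.132]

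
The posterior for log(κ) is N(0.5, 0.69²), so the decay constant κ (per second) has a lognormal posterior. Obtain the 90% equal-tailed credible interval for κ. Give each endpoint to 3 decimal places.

On the log scale the 90% interval is 0.5 ± 1.645 × 0.69 = [-0.6349, 1.6349].
Exponentiate: [e^-0.6349, e^1.6349] = [0.530, 5.129].

[0.530, 5.129]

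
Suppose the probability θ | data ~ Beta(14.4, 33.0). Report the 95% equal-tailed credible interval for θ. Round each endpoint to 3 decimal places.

[0.183, 0.440]

Posterior: Beta(14.4, 33.0).
Equal-tailed 95% interval: the 0.025 and 0.975 quantiles of Beta(14.4, 33.0).
Posterior mean ≈ 0.304, SD ≈ 0.066; a Normal approximation gives roughly [0.174, 0.433].
Exact: F⁻¹(0.025) = 0.183; F⁻¹(0.975) = 0.440.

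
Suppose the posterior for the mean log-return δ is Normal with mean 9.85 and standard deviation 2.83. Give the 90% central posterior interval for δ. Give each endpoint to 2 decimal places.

[5.20, 14.50]

The posterior is symmetric, so the 90% equal-tailed interval is δ = 9.85 ± z·2.83 with z = 1.645.
Half-width: 1.645 × 2.83 = 4.65.
9.85 − 4.65 = 5.20; 9.85 + 4.65 = 14.50.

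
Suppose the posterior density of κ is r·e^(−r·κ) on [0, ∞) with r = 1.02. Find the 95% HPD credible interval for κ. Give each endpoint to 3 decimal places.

The exponential density is strictly decreasing on [0, ∞), so the HPD interval is anchored at 0: [0, q] with P(κ ≤ q) = 0.95.
q = −ln(1 − 0.95) / 1.02 = 2.9957 / 1.02 = 2.937.

[0.000, 2.937]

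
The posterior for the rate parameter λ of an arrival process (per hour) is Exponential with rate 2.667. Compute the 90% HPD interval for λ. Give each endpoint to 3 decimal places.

[0.000, 0.863]

The exponential density is strictly decreasing on [0, ∞), so the HPD interval is anchored at 0: [0, q] with P(λ ≤ q) = 0.90.
q = −ln(1 − 0.90) / 2.667 = 2.3026 / 2.667 = 0.863.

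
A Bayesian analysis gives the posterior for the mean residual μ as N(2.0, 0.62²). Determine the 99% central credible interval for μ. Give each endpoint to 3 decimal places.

The posterior is symmetric, so the 99% equal-tailed interval is μ = 2.0 ± z·0.62 with z = 2.576.
Half-width: 2.576 × 0.62 = 1.597.
2.0 − 1.597 = 0.403; 2.0 + 1.597 = 3.597.

[0.403, 3.597]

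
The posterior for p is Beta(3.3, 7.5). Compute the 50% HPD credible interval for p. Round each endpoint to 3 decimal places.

The posterior is unimodal and skewed, so the HPD interval has equal density at both endpoints and is the shortest 50% interval.
Solving f(0.176) = f(0.361) with F(0.361) − F(0.176) = 0.50 gives [0.176, 0.361].
For comparison, the equal-tailed interval is [0.205, 0.394]; the HPD is narrower and shifted toward the mode.

[0.176, 0.361]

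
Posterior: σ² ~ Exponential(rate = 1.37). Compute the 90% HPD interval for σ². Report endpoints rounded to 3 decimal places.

[0.000, 1.681]

The exponential density is strictly decreasing on [0, ∞), so the HPD interval is anchored at 0: [0, q] with P(σ² ≤ q) = 0.90.
q = −ln(1 − 0.90) / 1.37 = 2.3026 / 1.37 = 1.681.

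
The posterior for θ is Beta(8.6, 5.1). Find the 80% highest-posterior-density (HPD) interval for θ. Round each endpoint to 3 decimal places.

[0.474, 0.801]

The posterior is unimodal and skewed, so the HPD interval has equal density at both endpoints and is the shortest 80% interval.
Solving f(0.474) = f(0.801) with F(0.801) − F(0.474) = 0.80 gives [0.474, 0.801].
For comparison, the equal-tailed interval is [0.459, 0.788]; the HPD is narrower and shifted toward the mode.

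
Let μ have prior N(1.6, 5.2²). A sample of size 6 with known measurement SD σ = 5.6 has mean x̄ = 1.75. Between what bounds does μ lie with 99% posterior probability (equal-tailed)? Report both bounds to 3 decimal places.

Posterior precision = 1/5.2² + 6/5.6² = 0.0370 + 0.1913 = 0.2283, so posterior SD = 2.0929.
Posterior mean = (1.6/5.2² + 6·1.75/5.6²) / 0.2283 = 1.7257.
Interval: 1.7257 ± 2.576 × 2.0929 → [-3.665, 7.117].

[-3.665, 7.117]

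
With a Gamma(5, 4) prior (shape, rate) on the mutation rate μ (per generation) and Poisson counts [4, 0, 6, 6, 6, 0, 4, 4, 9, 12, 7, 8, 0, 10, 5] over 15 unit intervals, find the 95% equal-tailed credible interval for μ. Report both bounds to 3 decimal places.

[3.620, 5.532]

Posterior: Gamma(5+81, 4+15) = Gamma(86, 19) (shape, rate).
Equal-tailed 95% interval: Gamma(86, 19) quantiles at 0.025 and 0.975.
Posterior mean ≈ 4.526, SD ≈ 0.488; a Normal approximation gives roughly [3.570, 5.483].
Exact: lower = 3.620; upper = 5.532.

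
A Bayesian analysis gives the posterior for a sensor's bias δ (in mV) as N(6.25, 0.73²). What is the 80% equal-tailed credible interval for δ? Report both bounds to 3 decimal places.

The posterior is symmetric, so the 80% equal-tailed interval is δ = 6.25 ± z·0.73 with z = 1.282.
Half-width: 1.282 × 0.73 = 0.936.
6.25 − 0.936 = 5.314; 6.25 + 0.936 = 7.186.

[5.314, 7.186]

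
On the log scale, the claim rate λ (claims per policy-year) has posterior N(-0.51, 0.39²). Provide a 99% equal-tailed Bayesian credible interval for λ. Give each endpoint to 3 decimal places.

On the log scale the 99% interval is -0.51 ± 2.576 × 0.39 = [-1.5146, 0.4946].
Exponentiate: [e^-1.5146, e^0.4946] = [0.220, 1.640].

[0.220, 1.640]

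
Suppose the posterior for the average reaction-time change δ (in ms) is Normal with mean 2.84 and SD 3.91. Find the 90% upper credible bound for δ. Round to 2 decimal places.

Need U with P(δ ≤ U) = 0.90: U = 2.84 + z_{0.1}·3.91.
z = 1.282; U = 2.84 + 1.282 × 3.91 = 7.85.

7.85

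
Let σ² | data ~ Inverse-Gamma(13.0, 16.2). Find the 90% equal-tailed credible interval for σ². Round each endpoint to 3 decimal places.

Inverse-Gamma(13.0, 16.2) quantiles: F⁻¹(0.05) and F⁻¹(0.95).
Equivalently, 1/σ² ~ Gamma(13.0, rate = 16.2); invert its 0.95 and 0.05 quantiles.
Posterior mean ≈ 1.350, SD ≈ 0.407; a Normal approximation gives roughly [0.680, 2.020].
Exact: lower = 0.833; upper = 2.107.

[0.833, 2.107]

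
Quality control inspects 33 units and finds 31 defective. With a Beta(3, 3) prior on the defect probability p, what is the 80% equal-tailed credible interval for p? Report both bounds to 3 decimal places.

[0.801, 0.935]

Posterior: Beta(3+31, 3+2) = Beta(34, 5).
Equal-tailed 80% interval: the 0.1 and 0.9 quantiles of Beta(34, 5).
Posterior mean ≈ 0.872, SD ≈ 0.053; a Normal approximation gives roughly [0.804, 0.940].
Exact: F⁻¹(0.1) = 0.801; F⁻¹(0.9) = 0.935.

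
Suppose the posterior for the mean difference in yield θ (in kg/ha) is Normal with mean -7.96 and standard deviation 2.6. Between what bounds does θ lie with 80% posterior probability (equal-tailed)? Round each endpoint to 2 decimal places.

[-11.29, -4.63]

The posterior is symmetric, so the 80% equal-tailed interval is θ = -7.96 ± z·2.6 with z = 1.282.
Half-width: 1.282 × 2.6 = 3.33.
-7.96 − 3.33 = -11.29; -7.96 + 3.33 = -4.63.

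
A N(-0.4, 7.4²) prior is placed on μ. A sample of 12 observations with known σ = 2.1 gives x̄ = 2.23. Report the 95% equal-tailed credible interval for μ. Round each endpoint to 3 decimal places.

[1.028, 3.397]

Posterior precision = 1/7.4² + 12/2.1² = 0.0183 + 2.7211 = 2.7393, so posterior SD = 0.6042.
Posterior mean = (-0.4/7.4² + 12·2.23/2.1²) / 2.7393 = 2.2125.
Interval: 2.2125 ± 1.960 × 0.6042 → [1.028, 3.397].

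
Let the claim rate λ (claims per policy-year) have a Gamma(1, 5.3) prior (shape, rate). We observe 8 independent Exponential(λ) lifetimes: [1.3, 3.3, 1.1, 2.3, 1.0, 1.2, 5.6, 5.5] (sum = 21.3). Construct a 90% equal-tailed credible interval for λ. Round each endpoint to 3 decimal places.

Posterior: Gamma(1+8, 5.3+21.3) = Gamma(9, 26.6) (shape, rate).
Equal-tailed 90% interval: Gamma(9, 26.6) quantiles at 0.05 and 0.95.
Posterior mean ≈ 0.338, SD ≈ 0.113; a Normal approximation gives roughly [0.153, 0.524].
Exact: lower = 0.177; upper = 0.543.

[0.177, 0.543]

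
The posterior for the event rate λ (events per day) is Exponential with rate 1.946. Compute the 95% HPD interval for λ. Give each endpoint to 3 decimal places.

[0.000, 1.539]

The exponential density is strictly decreasing on [0, ∞), so the HPD interval is anchored at 0: [0, q] with P(λ ≤ q) = 0.95.
q = −ln(1 − 0.95) / 1.946 = 2.9957 / 1.946 = 1.539.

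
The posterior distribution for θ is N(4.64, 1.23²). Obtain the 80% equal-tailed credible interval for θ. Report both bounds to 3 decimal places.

The posterior is symmetric, so the 80% equal-tailed interval is θ = 4.64 ± z·1.23 with z = 1.282.
Half-width: 1.282 × 1.23 = 1.576.
4.64 − 1.576 = 3.064; 4.64 + 1.576 = 6.216.

[3.064, 6.216]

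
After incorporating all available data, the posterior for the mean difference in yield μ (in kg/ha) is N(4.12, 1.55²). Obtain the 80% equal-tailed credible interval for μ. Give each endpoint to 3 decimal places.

[2.134, 6.106]

The posterior is symmetric, so the 80% equal-tailed interval is μ = 4.12 ± z·1.55 with z = 1.282.
Half-width: 1.282 × 1.55 = 1.986.
4.12 − 1.986 = 2.134; 4.12 + 1.986 = 6.106.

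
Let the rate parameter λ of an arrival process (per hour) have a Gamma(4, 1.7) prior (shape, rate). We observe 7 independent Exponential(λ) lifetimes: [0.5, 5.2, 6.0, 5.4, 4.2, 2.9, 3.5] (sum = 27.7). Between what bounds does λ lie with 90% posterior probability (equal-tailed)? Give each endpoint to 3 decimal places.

[0.210, 0.577]

Posterior: Gamma(4+7, 1.7+27.7) = Gamma(11, 29.4) (shape, rate).
Equal-tailed 90% interval: Gamma(11, 29.4) quantiles at 0.05 and 0.95.
Posterior mean ≈ 0.374, SD ≈ 0.113; a Normal approximation gives roughly [0.189, 0.560].
Exact: lower = 0.210; upper = 0.577.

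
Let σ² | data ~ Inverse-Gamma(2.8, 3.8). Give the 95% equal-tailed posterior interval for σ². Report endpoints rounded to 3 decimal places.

[0.550, 7.111]

Inverse-Gamma(2.8, 3.8) quantiles: F⁻¹(0.025) and F⁻¹(0.975).
Equivalently, 1/σ² ~ Gamma(2.8, rate = 3.8); invert its 0.975 and 0.025 quantiles.
Posterior mean ≈ 2.111, SD ≈ 2.360; a Normal approximation gives roughly [-2.515, 6.737].
Exact: lower = 0.550; upper = 7.111.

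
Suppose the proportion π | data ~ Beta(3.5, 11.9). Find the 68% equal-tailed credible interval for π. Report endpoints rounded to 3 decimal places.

[0.124, 0.332]

Posterior: Beta(3.5, 11.9).
Equal-tailed 68% interval: the 0.16 and 0.84 quantiles of Beta(3.5, 11.9).
Posterior mean ≈ 0.227, SD ≈ 0.103; a Normal approximation gives roughly [0.124, 0.330].
Exact: F⁻¹(0.16) = 0.124; F⁻¹(0.84) = 0.332.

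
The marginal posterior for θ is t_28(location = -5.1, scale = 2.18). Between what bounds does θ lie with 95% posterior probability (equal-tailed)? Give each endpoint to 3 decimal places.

The t_28 distribution is symmetric; the 95% interval is -5.1 ± t·2.18 with t_{0.975,28} = 2.048.
Half-width: 2.048 × 2.18 = 4.466.
-5.1 − 4.466 = -9.566; -5.1 + 4.466 = -0.634.

[-9.566, -0.634]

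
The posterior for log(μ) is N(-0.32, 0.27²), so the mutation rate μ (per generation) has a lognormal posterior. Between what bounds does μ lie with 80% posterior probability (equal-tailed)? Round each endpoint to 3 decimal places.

[0.514, 1.026]

On the log scale the 80% interval is -0.32 ± 1.282 × 0.27 = [-0.6660, 0.0260].
Exponentiate: [e^-0.6660, e^0.0260] = [0.514, 1.026].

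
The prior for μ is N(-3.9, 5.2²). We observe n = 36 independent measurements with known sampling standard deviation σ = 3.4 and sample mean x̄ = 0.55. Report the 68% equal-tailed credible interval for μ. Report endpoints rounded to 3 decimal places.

[-0.062, 1.058]

Posterior precision = 1/5.2² + 36/3.4² = 0.0370 + 3.1142 = 3.1512, so posterior SD = 0.5633.
Posterior mean = (-3.9/5.2² + 36·0.55/3.4²) / 3.1512 = 0.4978.
Interval: 0.4978 ± 0.994 × 0.5633 → [-0.062, 1.058].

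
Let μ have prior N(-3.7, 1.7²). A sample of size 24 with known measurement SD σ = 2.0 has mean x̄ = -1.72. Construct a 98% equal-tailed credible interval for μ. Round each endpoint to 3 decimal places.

[-2.751, -0.904]

Posterior precision = 1/1.7² + 24/2.0² = 0.3460 + 6.0000 = 6.3460, so posterior SD = 0.3970.
Posterior mean = (-3.7/1.7² + 24·-1.72/2.0²) / 6.3460 = -1.8280.
Interval: -1.8280 ± 2.326 × 0.3970 → [-2.751, -0.904].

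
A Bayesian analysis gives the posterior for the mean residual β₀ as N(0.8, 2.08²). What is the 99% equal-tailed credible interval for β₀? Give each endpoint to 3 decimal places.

The posterior is symmetric, so the 99% equal-tailed interval is β₀ = 0.8 ± z·2.08 with z = 2.576.
Half-width: 2.576 × 2.08 = 5.358.
0.8 − 5.358 = -4.558; 0.8 + 5.358 = 6.158.

[-4.558, 6.158]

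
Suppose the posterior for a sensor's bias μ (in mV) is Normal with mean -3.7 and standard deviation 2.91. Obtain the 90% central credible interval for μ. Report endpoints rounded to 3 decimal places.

[-8.487, 1.087]

The posterior is symmetric, so the 90% equal-tailed interval is μ = -3.7 ± z·2.91 with z = 1.645.
Half-width: 1.645 × 2.91 = 4.787.
-3.7 − 4.787 = -8.487; -3.7 + 4.787 = 1.087.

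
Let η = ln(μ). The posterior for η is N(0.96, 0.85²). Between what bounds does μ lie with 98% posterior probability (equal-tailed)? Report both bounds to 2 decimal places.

[0.36, 18.87]

On the log scale the 98% interval is 0.96 ± 2.326 × 0.85 = [-1.0174, 2.9374].
Exponentiate: [e^-1.0174, e^2.9374] = [0.36, 18.87].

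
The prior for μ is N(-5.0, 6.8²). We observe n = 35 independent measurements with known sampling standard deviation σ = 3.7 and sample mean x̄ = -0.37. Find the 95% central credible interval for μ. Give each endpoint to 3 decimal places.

Posterior precision = 1/6.8² + 35/3.7² = 0.0216 + 2.5566 = 2.5782, so posterior SD = 0.6228.
Posterior mean = (-5.0/6.8² + 35·-0.37/3.7²) / 2.5782 = -0.4088.
Interval: -0.4088 ± 1.960 × 0.6228 → [-1.629, 0.812].

[-1.629, 0.812]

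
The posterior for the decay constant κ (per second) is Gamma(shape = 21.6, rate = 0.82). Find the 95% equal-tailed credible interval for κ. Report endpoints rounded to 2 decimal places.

[16.43, 38.56]

Posterior: Gamma(shape 21.6, rate 0.82).
Equal-tailed 95% interval: Gamma(21.6, 0.82) quantiles at 0.025 and 0.975.
Posterior mean ≈ 26.34, SD ≈ 5.67; a Normal approximation gives roughly [15.23, 37.45].
Exact: lower = 16.43; upper = 38.56.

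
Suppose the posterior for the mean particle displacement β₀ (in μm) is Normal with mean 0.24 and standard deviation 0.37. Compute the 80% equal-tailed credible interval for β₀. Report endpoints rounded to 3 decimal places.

[-0.234, 0.714]

The posterior is symmetric, so the 80% equal-tailed interval is β₀ = 0.24 ± z·0.37 with z = 1.282.
Half-width: 1.282 × 0.37 = 0.474.
0.24 − 0.474 = -0.234; 0.24 + 0.474 = 0.714.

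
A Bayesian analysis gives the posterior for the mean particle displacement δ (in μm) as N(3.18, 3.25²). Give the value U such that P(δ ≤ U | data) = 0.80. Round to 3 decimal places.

Need U with P(δ ≤ U) = 0.80: U = 3.18 + z_{0.2}·3.25.
z = 0.842; U = 3.18 + 0.842 × 3.25 = 5.915.

5.915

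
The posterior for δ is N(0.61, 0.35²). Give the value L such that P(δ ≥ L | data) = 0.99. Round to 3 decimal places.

-0.204

Need L with P(δ ≥ L) = 0.99: L = 0.61 − z_{0.01}·0.35.
z = 2.326; L = 0.61 − 2.326 × 0.35 = -0.204.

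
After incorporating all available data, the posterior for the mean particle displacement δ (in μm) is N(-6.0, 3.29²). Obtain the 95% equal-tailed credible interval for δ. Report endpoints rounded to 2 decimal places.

The posterior is symmetric, so the 95% equal-tailed interval is δ = -6.0 ± z·3.29 with z = 1.960.
Half-width: 1.960 × 3.29 = 6.45.
-6.0 − 6.45 = -12.45; -6.0 + 6.45 = 0.45.

[-12.45, 0.45]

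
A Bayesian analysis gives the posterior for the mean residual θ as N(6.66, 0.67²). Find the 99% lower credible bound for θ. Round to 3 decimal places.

5.101

Need L with P(θ ≥ L) = 0.99: L = 6.66 − z_{0.01}·0.67.
z = 2.326; L = 6.66 − 2.326 × 0.67 = 5.101.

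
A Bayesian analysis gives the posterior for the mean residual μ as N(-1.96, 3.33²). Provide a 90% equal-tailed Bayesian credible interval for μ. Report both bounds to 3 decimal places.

The posterior is symmetric, so the 90% equal-tailed interval is μ = -1.96 ± z·3.33 with z = 1.645.
Half-width: 1.645 × 3.33 = 5.477.
-1.96 − 5.477 = -7.437; -1.96 + 5.477 = 3.517.

[-7.437, 3.517]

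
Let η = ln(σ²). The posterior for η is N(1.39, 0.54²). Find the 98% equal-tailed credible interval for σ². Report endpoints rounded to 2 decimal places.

[1.14, 14.10]

On the log scale the 98% interval is 1.39 ± 2.326 × 0.54 = [0.1338, 2.6462].
Exponentiate: [e^0.1338, e^2.6462] = [1.14, 14.10].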